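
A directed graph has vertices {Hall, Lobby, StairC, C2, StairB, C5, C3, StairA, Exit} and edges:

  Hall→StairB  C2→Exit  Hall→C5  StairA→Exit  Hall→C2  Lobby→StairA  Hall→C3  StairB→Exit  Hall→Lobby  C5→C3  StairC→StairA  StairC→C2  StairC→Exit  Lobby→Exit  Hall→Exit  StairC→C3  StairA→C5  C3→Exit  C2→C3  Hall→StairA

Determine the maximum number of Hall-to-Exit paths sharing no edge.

6

Assign every edge capacity 1; by Menger, the answer equals the max flow.
Path Hall→Exit (+1); total 1.
Path Hall→Lobby→Exit (+1); total 2.
Path Hall→C2→Exit (+1); total 3.
Path Hall→StairB→Exit (+1); total 4.
Path Hall→C3→Exit (+1); total 5.
Path Hall→StairA→Exit (+1); total 6.
No residual Hall→Exit path; max flow = 6.
Certifying cut of size 6: {C3→Exit, Hall→C2, Hall→Exit, Hall→Lobby, Hall→StairA, Hall→StairB}.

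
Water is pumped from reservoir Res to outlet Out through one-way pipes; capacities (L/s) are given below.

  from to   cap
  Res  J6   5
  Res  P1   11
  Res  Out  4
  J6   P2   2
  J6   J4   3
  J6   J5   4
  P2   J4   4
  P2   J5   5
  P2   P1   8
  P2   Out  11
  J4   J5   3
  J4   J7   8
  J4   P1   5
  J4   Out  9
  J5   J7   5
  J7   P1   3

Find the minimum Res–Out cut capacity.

9

Augment Res→Out: bottleneck 4, flow now 4.
Augment Res→J6→P2→Out: bottleneck 2, flow now 6.
Augment Res→J6→J4→Out: bottleneck 3, flow now 9.
No augmenting path remains; maximum flow = 9.
By max-flow min-cut, the minimum cut capacity equals the max flow.
In the residual graph, reachable from Res: {Res, P1}.
Min-cut edges: Res→J6 (5), Res→Out (4); capacity 5 + 4 = 9.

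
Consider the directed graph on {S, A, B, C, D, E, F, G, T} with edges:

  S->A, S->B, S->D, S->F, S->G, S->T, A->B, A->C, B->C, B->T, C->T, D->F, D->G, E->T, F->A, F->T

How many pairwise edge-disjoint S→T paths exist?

Assign every edge capacity 1; by Menger, the answer equals the max flow.
Path S→T (+1); total 1.
Path S→B→T (+1); total 2.
Path S→F→T (+1); total 3.
Path S→A→C→T (+1); total 4.
No residual S→T path; max flow = 4.
Certifying cut of size 4: {B→T, C→T, F→T, S→T}.

4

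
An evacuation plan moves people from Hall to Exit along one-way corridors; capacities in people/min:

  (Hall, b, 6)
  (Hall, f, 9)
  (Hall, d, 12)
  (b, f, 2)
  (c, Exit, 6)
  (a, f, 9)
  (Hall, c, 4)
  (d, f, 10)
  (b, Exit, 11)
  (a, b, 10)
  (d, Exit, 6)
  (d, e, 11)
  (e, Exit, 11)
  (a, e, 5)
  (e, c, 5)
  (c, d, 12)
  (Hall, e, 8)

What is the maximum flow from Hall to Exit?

29

Augment Hall→b→Exit: bottleneck 6, flow now 6.
Augment Hall→c→Exit: bottleneck 4, flow now 10.
Augment Hall→d→Exit: bottleneck 6, flow now 16.
Augment Hall→e→Exit: bottleneck 8, flow now 24.
Augment Hall→d→e→Exit: bottleneck 3, flow now 27.
Augment Hall→d→e→c→Exit: bottleneck 2, flow now 29.
No augmenting path remains; maximum flow = 29.
In the residual graph, reachable from Hall: {Hall, c, d, e, f}.
Min-cut edges: Hall→b (6), c→Exit (6), d→Exit (6), e→Exit (11); capacity 6 + 6 + 6 + 11 = 29.
This cut is saturated, so no flow can exceed 29.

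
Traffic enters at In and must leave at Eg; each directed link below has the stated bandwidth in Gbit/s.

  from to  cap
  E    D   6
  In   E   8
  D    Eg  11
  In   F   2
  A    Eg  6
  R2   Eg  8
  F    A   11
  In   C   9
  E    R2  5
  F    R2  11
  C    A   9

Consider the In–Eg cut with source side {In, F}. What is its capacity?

39

Edges leaving {In, F}: In→E (8), In→C (9), F→A (11), F→R2 (11).
Cut capacity = 8 + 9 + 11 + 11 = 39.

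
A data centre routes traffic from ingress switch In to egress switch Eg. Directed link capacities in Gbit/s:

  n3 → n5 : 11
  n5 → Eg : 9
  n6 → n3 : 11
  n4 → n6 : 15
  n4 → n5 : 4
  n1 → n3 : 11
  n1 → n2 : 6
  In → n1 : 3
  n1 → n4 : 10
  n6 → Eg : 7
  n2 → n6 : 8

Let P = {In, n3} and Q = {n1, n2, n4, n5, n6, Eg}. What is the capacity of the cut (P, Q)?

Edges leaving {In, n3}: In→n1 (3), n3→n5 (11).
Cut capacity = 3 + 11 = 14.

14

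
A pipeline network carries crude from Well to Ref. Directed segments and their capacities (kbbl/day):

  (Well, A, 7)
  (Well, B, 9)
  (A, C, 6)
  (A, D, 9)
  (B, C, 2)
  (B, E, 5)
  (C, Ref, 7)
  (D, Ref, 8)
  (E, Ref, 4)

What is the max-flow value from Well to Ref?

13

Augment Well→A→C→Ref: bottleneck 6, flow now 6.
Augment Well→A→D→Ref: bottleneck 1, flow now 7.
Augment Well→B→C→Ref: bottleneck 1, flow now 8.
Augment Well→B→E→Ref: bottleneck 4, flow now 12.
Augment Well→B→C→A→D→Ref: bottleneck 1, flow now 13. (uses reverse residual edge)
No augmenting path remains; maximum flow = 13.
In the residual graph, reachable from Well: {Well, B, E}.
Min-cut edges: Well→A (7), B→C (2), E→Ref (4); capacity 7 + 2 + 4 = 13.
This cut is saturated, so no flow can exceed 13.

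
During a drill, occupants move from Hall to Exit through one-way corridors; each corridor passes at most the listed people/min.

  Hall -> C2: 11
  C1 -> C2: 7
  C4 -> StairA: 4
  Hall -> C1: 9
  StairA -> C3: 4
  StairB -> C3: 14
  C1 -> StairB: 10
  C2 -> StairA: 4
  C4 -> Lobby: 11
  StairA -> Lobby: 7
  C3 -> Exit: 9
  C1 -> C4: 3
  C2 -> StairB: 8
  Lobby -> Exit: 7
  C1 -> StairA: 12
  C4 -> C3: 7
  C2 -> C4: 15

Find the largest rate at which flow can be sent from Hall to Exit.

16

Augment Hall→C2→StairA→C3→Exit: bottleneck 4, flow now 4.
Augment Hall→C2→C4→C3→Exit: bottleneck 5, flow now 9.
Augment Hall→C2→C4→Lobby→Exit: bottleneck 2, flow now 11.
Augment Hall→C1→StairA→Lobby→Exit: bottleneck 5, flow now 16.
No augmenting path remains; maximum flow = 16.
In the residual graph, reachable from Hall: {Hall, C2, C1, StairA, C4, StairB, C3, Lobby}.
Min-cut edges: C3→Exit (9), Lobby→Exit (7); capacity 9 + 7 = 16.
This cut is saturated, so no flow can exceed 16.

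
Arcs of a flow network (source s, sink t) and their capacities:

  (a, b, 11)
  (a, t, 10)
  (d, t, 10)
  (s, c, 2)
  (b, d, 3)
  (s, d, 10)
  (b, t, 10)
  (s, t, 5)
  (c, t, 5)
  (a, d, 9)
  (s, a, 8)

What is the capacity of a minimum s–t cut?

25

Augment s→t: bottleneck 5, flow now 5.
Augment s→a→t: bottleneck 8, flow now 13.
Augment s→c→t: bottleneck 2, flow now 15.
Augment s→d→t: bottleneck 10, flow now 25.
No augmenting path remains; maximum flow = 25.
By max-flow min-cut, the minimum cut capacity equals the max flow.
In the residual graph, reachable from s: {s}.
Min-cut edges: s→a (8), s→c (2), s→d (10), s→t (5); capacity 8 + 2 + 10 + 5 = 25.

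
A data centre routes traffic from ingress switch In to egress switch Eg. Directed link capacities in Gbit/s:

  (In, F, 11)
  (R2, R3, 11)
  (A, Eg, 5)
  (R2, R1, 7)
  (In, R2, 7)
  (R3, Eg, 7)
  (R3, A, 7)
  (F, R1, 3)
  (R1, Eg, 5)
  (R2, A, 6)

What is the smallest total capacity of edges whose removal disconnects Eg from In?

10

Augment In→R2→A→Eg: bottleneck 5, flow now 5.
Augment In→R2→R1→Eg: bottleneck 2, flow now 7.
Augment In→F→R1→Eg: bottleneck 3, flow now 10.
No augmenting path remains; maximum flow = 10.
By max-flow min-cut, the minimum cut capacity equals the max flow.
In the residual graph, reachable from In: {In, F}.
Min-cut edges: In→R2 (7), F→R1 (3); capacity 7 + 3 = 10.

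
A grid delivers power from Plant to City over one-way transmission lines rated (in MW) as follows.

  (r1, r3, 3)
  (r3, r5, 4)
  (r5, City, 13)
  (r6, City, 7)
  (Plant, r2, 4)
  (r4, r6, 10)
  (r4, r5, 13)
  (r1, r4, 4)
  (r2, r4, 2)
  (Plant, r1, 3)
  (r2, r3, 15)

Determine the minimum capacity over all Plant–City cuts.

7

Augment Plant→r1→r3→r5→City: bottleneck 3, flow now 3.
Augment Plant→r2→r3→r5→City: bottleneck 1, flow now 4.
Augment Plant→r2→r4→r5→City: bottleneck 2, flow now 6.
Augment Plant→r2→r3→r1→r4→r5→City: bottleneck 1, flow now 7. (uses reverse residual edge)
No augmenting path remains; maximum flow = 7.
By max-flow min-cut, the minimum cut capacity equals the max flow.
In the residual graph, reachable from Plant: {Plant}.
Min-cut edges: Plant→r1 (3), Plant→r2 (4); capacity 3 + 4 = 7.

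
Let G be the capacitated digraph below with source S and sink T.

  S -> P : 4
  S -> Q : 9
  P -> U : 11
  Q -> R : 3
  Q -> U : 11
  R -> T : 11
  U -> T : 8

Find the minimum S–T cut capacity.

11

Augment S→P→U→T: bottleneck 4, flow now 4.
Augment S→Q→R→T: bottleneck 3, flow now 7.
Augment S→Q→U→T: bottleneck 4, flow now 11.
No augmenting path remains; maximum flow = 11.
By max-flow min-cut, the minimum cut capacity equals the max flow.
In the residual graph, reachable from S: {S, P, Q, U}.
Min-cut edges: Q→R (3), U→T (8); capacity 3 + 8 = 11.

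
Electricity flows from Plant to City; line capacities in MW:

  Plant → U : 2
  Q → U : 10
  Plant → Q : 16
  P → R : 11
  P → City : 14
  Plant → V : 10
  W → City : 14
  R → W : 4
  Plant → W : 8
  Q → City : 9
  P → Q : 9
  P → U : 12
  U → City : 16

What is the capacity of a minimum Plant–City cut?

26

Augment Plant→Q→City: bottleneck 9, flow now 9.
Augment Plant→U→City: bottleneck 2, flow now 11.
Augment Plant→W→City: bottleneck 8, flow now 19.
Augment Plant→Q→U→City: bottleneck 7, flow now 26.
No augmenting path remains; maximum flow = 26.
By max-flow min-cut, the minimum cut capacity equals the max flow.
In the residual graph, reachable from Plant: {Plant, V}.
Min-cut edges: Plant→Q (16), Plant→U (2), Plant→W (8); capacity 16 + 2 + 8 = 26.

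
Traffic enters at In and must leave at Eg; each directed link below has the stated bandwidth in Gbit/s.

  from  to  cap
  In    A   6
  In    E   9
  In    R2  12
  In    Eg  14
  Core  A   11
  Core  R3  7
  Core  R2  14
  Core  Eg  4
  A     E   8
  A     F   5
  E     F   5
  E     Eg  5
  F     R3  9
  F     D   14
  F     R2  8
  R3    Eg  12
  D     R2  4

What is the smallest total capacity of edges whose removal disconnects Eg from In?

28

Augment In→Eg: bottleneck 14, flow now 14.
Augment In→E→Eg: bottleneck 5, flow now 19.
Augment In→A→F→R3→Eg: bottleneck 5, flow now 24.
Augment In→E→F→R3→Eg: bottleneck 4, flow now 28.
No augmenting path remains; maximum flow = 28.
By max-flow min-cut, the minimum cut capacity equals the max flow.
In the residual graph, reachable from In: {In, A, E, F, D, R2}.
Min-cut edges: In→Eg (14), E→Eg (5), F→R3 (9); capacity 14 + 5 + 9 = 28.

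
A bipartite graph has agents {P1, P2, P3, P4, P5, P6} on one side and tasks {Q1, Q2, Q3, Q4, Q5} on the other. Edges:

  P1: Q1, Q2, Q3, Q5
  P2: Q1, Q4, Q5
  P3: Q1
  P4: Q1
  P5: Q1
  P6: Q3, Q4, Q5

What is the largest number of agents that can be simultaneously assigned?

Unit-capacity flow: source→left, listed edges, right→sink; max matching = max flow.
Augmenting path P1→Q1 (+1); matched 1.
Augmenting path P2→Q4 (+1); matched 2.
Augmenting path P6→Q3 (+1); matched 3.
Augmenting path P3→Q1→P1→Q2 (+1); matched 4.
No augmenting path remains; maximum matching = 4.
König certificate: {P1, P2, P6, Q1} is a vertex cover of size 4 (every listed pair touches it), so no matching can be larger.

4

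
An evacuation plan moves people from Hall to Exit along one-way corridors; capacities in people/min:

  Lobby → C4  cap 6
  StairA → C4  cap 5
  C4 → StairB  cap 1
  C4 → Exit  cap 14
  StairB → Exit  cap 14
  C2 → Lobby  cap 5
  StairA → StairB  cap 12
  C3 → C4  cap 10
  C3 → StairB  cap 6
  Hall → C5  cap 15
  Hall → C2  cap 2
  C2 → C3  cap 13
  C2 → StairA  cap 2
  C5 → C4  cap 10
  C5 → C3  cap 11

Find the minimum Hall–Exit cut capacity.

17

Augment Hall→C5→C4→Exit: bottleneck 10, flow now 10.
Augment Hall→C2→C3→C4→Exit: bottleneck 2, flow now 12.
Augment Hall→C5→C3→C4→Exit: bottleneck 2, flow now 14.
Augment Hall→C5→C3→StairB→Exit: bottleneck 3, flow now 17.
No augmenting path remains; maximum flow = 17.
By max-flow min-cut, the minimum cut capacity equals the max flow.
In the residual graph, reachable from Hall: {Hall}.
Min-cut edges: Hall→C2 (2), Hall→C5 (15); capacity 2 + 15 = 17.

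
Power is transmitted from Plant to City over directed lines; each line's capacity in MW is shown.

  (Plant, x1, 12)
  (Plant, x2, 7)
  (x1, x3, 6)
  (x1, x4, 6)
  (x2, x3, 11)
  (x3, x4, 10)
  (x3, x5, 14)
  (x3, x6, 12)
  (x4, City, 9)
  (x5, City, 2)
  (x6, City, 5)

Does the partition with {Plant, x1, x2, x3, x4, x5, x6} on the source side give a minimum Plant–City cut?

Yes — it is a minimum cut (capacity 16).

Given cut capacity: 9 + 2 + 5 = 16.
Augment Plant→x1→x4→City: bottleneck 6, flow now 6.
Augment Plant→x1→x3→x4→City: bottleneck 3, flow now 9.
Augment Plant→x1→x3→x5→City: bottleneck 2, flow now 11.
Augment Plant→x1→x3→x6→City: bottleneck 1, flow now 12.
Augment Plant→x2→x3→x6→City: bottleneck 4, flow now 16.
No augmenting path remains; maximum flow = 16.
Cut capacity 16 equals the max flow, so it is a minimum cut.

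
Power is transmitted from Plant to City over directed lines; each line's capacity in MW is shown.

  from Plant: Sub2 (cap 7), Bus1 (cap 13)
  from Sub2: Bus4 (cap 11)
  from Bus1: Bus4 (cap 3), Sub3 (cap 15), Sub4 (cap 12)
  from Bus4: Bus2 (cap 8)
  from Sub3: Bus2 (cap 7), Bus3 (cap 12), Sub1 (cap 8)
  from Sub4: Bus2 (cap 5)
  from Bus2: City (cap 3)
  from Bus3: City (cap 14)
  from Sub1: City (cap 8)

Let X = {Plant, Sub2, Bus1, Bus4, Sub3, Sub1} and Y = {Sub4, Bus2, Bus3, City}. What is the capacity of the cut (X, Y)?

47

Edges leaving {Plant, Sub2, Bus1, Bus4, Sub3, Sub1}: Bus1→Sub4 (12), Bus4→Bus2 (8), Sub3→Bus2 (7), Sub3→Bus3 (12), Sub1→City (8).
Cut capacity = 12 + 8 + 7 + 12 + 8 = 47.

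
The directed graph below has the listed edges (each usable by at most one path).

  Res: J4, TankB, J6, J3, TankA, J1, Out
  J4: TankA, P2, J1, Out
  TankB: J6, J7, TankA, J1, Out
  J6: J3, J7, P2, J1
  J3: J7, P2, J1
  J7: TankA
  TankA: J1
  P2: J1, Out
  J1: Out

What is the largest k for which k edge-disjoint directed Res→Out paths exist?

5

Assign every edge capacity 1; by Menger, the answer equals the max flow.
Path Res→Out (+1); total 1.
Path Res→J4→Out (+1); total 2.
Path Res→TankB→Out (+1); total 3.
Path Res→J1→Out (+1); total 4.
Path Res→J6→P2→Out (+1); total 5.
No residual Res→Out path; max flow = 5.
Certifying cut of size 5: {J1→Out, P2→Out, Res→J4, Res→Out, Res→TankB}.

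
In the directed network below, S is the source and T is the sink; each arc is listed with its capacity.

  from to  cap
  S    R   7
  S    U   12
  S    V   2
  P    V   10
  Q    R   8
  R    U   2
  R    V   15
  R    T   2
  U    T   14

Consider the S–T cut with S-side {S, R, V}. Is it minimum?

Given cut capacity: 12 + 2 + 2 = 16.
Augment S→R→T: bottleneck 2, flow now 2.
Augment S→U→T: bottleneck 12, flow now 14.
Augment S→R→U→T: bottleneck 2, flow now 16.
No augmenting path remains; maximum flow = 16.
Cut capacity 16 equals the max flow, so it is a minimum cut.

Yes — it is a minimum cut (capacity 16).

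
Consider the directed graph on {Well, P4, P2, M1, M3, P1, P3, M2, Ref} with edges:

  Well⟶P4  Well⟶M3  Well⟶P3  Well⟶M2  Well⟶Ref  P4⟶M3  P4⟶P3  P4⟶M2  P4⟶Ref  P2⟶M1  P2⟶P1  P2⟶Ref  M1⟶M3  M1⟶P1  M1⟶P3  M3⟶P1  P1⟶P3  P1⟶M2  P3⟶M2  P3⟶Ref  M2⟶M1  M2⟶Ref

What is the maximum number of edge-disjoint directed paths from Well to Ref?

Assign every edge capacity 1; by Menger, the answer equals the max flow.
Path Well→Ref (+1); total 1.
Path Well→P4→Ref (+1); total 2.
Path Well→P3→Ref (+1); total 3.
Path Well→M2→Ref (+1); total 4.
No residual Well→Ref path; max flow = 4.
Certifying cut of size 4: {M2→Ref, P3→Ref, Well→P4, Well→Ref}.

4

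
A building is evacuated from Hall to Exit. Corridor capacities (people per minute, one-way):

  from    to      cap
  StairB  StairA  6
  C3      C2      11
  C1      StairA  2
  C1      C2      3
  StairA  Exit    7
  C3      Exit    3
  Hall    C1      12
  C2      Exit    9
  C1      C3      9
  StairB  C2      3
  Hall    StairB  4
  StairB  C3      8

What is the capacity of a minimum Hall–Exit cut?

Augment Hall→StairB→C2→Exit: bottleneck 3, flow now 3.
Augment Hall→StairB→StairA→Exit: bottleneck 1, flow now 4.
Augment Hall→C1→C2→Exit: bottleneck 3, flow now 7.
Augment Hall→C1→StairA→Exit: bottleneck 2, flow now 9.
Augment Hall→C1→C3→Exit: bottleneck 3, flow now 12.
Augment Hall→C1→C3→C2→Exit: bottleneck 3, flow now 15.
Augment Hall→C1→C3→C2→StairB→StairA→Exit: bottleneck 1, flow now 16. (uses reverse residual edge)
No augmenting path remains; maximum flow = 16.
By max-flow min-cut, the minimum cut capacity equals the max flow.
In the residual graph, reachable from Hall: {Hall}.
Min-cut edges: Hall→StairB (4), Hall→C1 (12); capacity 4 + 12 = 16.

16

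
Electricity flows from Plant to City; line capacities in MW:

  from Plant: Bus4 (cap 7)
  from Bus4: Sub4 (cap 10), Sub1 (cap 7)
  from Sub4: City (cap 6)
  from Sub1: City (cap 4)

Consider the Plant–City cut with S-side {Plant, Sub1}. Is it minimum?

Given cut capacity: 7 + 4 = 11.
Augment Plant→Bus4→Sub4→City: bottleneck 6, flow now 6.
Augment Plant→Bus4→Sub1→City: bottleneck 1, flow now 7.
No augmenting path remains; maximum flow = 7.
In the residual graph, reachable from Plant: {Plant}.
Min-cut edges: Plant→Bus4 (7); capacity 7 = 7.
Cut capacity 11 exceeds the max flow 7, so it is not minimum.

No — its capacity is 11, but the minimum cut has capacity 7.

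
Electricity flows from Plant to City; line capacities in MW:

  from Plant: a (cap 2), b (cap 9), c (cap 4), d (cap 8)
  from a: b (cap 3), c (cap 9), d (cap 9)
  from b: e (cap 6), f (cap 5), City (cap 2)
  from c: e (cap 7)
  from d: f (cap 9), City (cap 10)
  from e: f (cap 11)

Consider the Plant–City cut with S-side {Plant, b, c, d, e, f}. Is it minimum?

No — its capacity is 14, but the minimum cut has capacity 12.

Given cut capacity: 2 + 2 + 10 = 14.
Augment Plant→b→City: bottleneck 2, flow now 2.
Augment Plant→d→City: bottleneck 8, flow now 10.
Augment Plant→a→d→City: bottleneck 2, flow now 12.
No augmenting path remains; maximum flow = 12.
In the residual graph, reachable from Plant: {Plant, b, c, e, f}.
Min-cut edges: Plant→a (2), Plant→d (8), b→City (2); capacity 2 + 8 + 2 = 12.
Cut capacity 14 exceeds the max flow 12, so it is not minimum.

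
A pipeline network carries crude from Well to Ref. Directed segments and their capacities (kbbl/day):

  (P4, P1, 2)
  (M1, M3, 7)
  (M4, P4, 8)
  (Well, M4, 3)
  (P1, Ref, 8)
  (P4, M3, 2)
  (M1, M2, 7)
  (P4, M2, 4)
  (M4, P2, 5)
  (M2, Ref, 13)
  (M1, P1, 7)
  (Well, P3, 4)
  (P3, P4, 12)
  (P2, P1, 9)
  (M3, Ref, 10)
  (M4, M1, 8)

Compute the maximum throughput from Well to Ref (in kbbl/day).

7

Augment Well→M4→P4→P1→Ref: bottleneck 2, flow now 2.
Augment Well→M4→P4→M3→Ref: bottleneck 1, flow now 3.
Augment Well→P3→P4→M3→Ref: bottleneck 1, flow now 4.
Augment Well→P3→P4→M2→Ref: bottleneck 3, flow now 7.
No augmenting path remains; maximum flow = 7.
In the residual graph, reachable from Well: {Well}.
Min-cut edges: Well→M4 (3), Well→P3 (4); capacity 3 + 4 = 7.
This cut is saturated, so no flow can exceed 7.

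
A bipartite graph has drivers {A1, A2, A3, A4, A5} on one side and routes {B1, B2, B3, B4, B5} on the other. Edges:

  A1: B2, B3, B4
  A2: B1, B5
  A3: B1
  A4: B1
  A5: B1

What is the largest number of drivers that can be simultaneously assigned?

Unit-capacity flow: source→left, listed edges, right→sink; max matching = max flow.
Augmenting path A1→B2 (+1); matched 1.
Augmenting path A2→B1 (+1); matched 2.
Augmenting path A3→B1→A2→B5 (+1); matched 3.
No augmenting path remains; maximum matching = 3.
König certificate: {A1, A2, B1} is a vertex cover of size 3 (every listed pair touches it), so no matching can be larger.

3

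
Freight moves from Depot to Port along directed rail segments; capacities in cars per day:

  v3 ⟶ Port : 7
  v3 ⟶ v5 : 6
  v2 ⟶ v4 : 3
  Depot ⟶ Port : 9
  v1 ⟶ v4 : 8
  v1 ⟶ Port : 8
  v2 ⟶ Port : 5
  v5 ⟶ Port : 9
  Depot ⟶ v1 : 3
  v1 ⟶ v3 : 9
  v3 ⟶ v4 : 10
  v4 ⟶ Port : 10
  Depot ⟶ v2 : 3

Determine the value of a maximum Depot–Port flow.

Augment Depot→Port: bottleneck 9, flow now 9.
Augment Depot→v1→Port: bottleneck 3, flow now 12.
Augment Depot→v2→Port: bottleneck 3, flow now 15.
No augmenting path remains; maximum flow = 15.
In the residual graph, reachable from Depot: {Depot}.
Min-cut edges: Depot→v1 (3), Depot→v2 (3), Depot→Port (9); capacity 3 + 3 + 9 = 15.
This cut is saturated, so no flow can exceed 15.

15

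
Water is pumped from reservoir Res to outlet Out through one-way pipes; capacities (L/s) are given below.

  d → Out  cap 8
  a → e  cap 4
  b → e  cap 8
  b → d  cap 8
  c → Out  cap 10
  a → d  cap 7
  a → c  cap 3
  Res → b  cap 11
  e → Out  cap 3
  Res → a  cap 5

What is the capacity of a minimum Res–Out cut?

14

Augment Res→a→c→Out: bottleneck 3, flow now 3.
Augment Res→a→d→Out: bottleneck 2, flow now 5.
Augment Res→b→d→Out: bottleneck 6, flow now 11.
Augment Res→b→e→Out: bottleneck 3, flow now 14.
No augmenting path remains; maximum flow = 14.
By max-flow min-cut, the minimum cut capacity equals the max flow.
In the residual graph, reachable from Res: {Res, a, b, d, e}.
Min-cut edges: a→c (3), d→Out (8), e→Out (3); capacity 3 + 8 + 3 = 14.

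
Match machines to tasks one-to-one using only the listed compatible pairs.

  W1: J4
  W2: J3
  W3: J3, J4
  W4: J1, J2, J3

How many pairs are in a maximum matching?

Unit-capacity flow: source→left, listed edges, right→sink; max matching = max flow.
Augmenting path W1→J4 (+1); matched 1.
Augmenting path W2→J3 (+1); matched 2.
Augmenting path W4→J1 (+1); matched 3.
No augmenting path remains; maximum matching = 3.
König certificate: {W4, J3, J4} is a vertex cover of size 3 (every listed pair touches it), so no matching can be larger.

3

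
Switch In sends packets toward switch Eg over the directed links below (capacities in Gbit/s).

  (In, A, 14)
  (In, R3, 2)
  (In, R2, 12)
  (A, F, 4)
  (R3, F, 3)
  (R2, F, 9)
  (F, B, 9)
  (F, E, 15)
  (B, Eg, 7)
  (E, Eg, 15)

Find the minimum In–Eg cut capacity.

15

Augment In→A→F→B→Eg: bottleneck 4, flow now 4.
Augment In→R3→F→B→Eg: bottleneck 2, flow now 6.
Augment In→R2→F→B→Eg: bottleneck 1, flow now 7.
Augment In→R2→F→E→Eg: bottleneck 8, flow now 15.
No augmenting path remains; maximum flow = 15.
By max-flow min-cut, the minimum cut capacity equals the max flow.
In the residual graph, reachable from In: {In, A, R2}.
Min-cut edges: In→R3 (2), A→F (4), R2→F (9); capacity 2 + 4 + 9 = 15.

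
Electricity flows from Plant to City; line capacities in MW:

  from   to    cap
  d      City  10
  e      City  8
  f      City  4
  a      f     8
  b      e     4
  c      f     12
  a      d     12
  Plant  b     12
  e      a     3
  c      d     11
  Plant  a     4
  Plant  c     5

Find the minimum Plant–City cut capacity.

13

Augment Plant→a→d→City: bottleneck 4, flow now 4.
Augment Plant→b→e→City: bottleneck 4, flow now 8.
Augment Plant→c→d→City: bottleneck 5, flow now 13.
No augmenting path remains; maximum flow = 13.
By max-flow min-cut, the minimum cut capacity equals the max flow.
In the residual graph, reachable from Plant: {Plant, b}.
Min-cut edges: Plant→a (4), Plant→c (5), b→e (4); capacity 4 + 5 + 4 = 13.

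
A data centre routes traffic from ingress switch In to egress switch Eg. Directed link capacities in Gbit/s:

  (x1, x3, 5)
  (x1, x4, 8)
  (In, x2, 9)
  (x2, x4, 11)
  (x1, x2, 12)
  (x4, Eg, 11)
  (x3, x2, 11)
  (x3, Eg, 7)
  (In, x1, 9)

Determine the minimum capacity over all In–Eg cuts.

16

Augment In→x1→x3→Eg: bottleneck 5, flow now 5.
Augment In→x1→x4→Eg: bottleneck 4, flow now 9.
Augment In→x2→x4→Eg: bottleneck 7, flow now 16.
No augmenting path remains; maximum flow = 16.
By max-flow min-cut, the minimum cut capacity equals the max flow.
In the residual graph, reachable from In: {In, x1, x2, x4}.
Min-cut edges: x1→x3 (5), x4→Eg (11); capacity 5 + 11 = 16.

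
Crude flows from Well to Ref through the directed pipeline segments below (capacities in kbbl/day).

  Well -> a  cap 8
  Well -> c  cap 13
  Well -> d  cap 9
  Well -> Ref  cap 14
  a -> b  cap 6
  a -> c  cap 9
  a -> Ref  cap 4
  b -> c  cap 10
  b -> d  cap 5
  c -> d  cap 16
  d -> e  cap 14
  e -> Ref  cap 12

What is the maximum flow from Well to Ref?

30

Augment Well→Ref: bottleneck 14, flow now 14.
Augment Well→a→Ref: bottleneck 4, flow now 18.
Augment Well→d→e→Ref: bottleneck 9, flow now 27.
Augment Well→c→d→e→Ref: bottleneck 3, flow now 30.
No augmenting path remains; maximum flow = 30.
In the residual graph, reachable from Well: {Well, a, b, c, d, e}.
Min-cut edges: Well→Ref (14), a→Ref (4), e→Ref (12); capacity 14 + 4 + 12 = 30.
This cut is saturated, so no flow can exceed 30.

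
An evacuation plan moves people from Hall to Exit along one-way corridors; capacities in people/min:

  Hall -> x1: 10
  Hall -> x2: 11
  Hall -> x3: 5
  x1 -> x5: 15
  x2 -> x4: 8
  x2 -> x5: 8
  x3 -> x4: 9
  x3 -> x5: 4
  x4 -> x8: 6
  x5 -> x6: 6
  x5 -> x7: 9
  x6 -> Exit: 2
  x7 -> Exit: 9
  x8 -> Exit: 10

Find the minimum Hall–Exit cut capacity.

17

Augment Hall→x1→x5→x6→Exit: bottleneck 2, flow now 2.
Augment Hall→x1→x5→x7→Exit: bottleneck 8, flow now 10.
Augment Hall→x2→x4→x8→Exit: bottleneck 6, flow now 16.
Augment Hall→x2→x5→x7→Exit: bottleneck 1, flow now 17.
No augmenting path remains; maximum flow = 17.
By max-flow min-cut, the minimum cut capacity equals the max flow.
In the residual graph, reachable from Hall: {Hall, x1, x2, x3, x4, x5, x6}.
Min-cut edges: x4→x8 (6), x5→x7 (9), x6→Exit (2); capacity 6 + 9 + 2 = 17.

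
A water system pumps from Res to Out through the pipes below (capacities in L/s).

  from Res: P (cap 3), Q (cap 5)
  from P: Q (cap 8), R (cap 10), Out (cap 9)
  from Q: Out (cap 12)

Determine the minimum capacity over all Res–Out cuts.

Augment Res→P→Out: bottleneck 3, flow now 3.
Augment Res→Q→Out: bottleneck 5, flow now 8.
No augmenting path remains; maximum flow = 8.
By max-flow min-cut, the minimum cut capacity equals the max flow.
In the residual graph, reachable from Res: {Res}.
Min-cut edges: Res→P (3), Res→Q (5); capacity 3 + 5 = 8.

8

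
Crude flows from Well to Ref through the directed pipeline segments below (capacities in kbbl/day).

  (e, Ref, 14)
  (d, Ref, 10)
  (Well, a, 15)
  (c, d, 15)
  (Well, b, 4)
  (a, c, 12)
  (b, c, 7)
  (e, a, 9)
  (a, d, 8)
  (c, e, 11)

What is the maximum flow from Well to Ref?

19

Augment Well→a→d→Ref: bottleneck 8, flow now 8.
Augment Well→a→c→d→Ref: bottleneck 2, flow now 10.
Augment Well→a→c→e→Ref: bottleneck 5, flow now 15.
Augment Well→b→c→e→Ref: bottleneck 4, flow now 19.
No augmenting path remains; maximum flow = 19.
In the residual graph, reachable from Well: {Well}.
Min-cut edges: Well→a (15), Well→b (4); capacity 15 + 4 = 19.
This cut is saturated, so no flow can exceed 19.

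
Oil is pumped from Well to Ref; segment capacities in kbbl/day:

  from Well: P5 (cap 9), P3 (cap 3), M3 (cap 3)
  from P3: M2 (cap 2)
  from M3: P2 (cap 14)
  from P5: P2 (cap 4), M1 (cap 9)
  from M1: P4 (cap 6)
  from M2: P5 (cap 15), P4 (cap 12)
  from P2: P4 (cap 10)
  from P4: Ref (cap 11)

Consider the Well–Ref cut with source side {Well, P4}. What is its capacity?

Edges leaving {Well, P4}: Well→P3 (3), Well→M3 (3), Well→P5 (9), P4→Ref (11).
Cut capacity = 3 + 3 + 9 + 11 = 26.

26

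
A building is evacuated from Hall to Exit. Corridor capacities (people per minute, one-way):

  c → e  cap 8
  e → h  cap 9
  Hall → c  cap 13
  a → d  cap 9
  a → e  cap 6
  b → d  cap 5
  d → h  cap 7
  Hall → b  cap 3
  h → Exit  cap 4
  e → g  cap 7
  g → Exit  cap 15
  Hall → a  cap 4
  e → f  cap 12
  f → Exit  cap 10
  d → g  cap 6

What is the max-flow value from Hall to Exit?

Augment Hall→a→d→g→Exit: bottleneck 4, flow now 4.
Augment Hall→b→d→g→Exit: bottleneck 2, flow now 6.
Augment Hall→b→d→h→Exit: bottleneck 1, flow now 7.
Augment Hall→c→e→f→Exit: bottleneck 8, flow now 15.
No augmenting path remains; maximum flow = 15.
In the residual graph, reachable from Hall: {Hall, c}.
Min-cut edges: Hall→a (4), Hall→b (3), c→e (8); capacity 4 + 3 + 8 = 15.
This cut is saturated, so no flow can exceed 15.

15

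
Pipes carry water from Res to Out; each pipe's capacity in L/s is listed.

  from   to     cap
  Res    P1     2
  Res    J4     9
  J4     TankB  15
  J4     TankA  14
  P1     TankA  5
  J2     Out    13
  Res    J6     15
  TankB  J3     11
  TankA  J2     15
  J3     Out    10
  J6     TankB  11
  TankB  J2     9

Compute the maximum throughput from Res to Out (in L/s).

22

Augment Res→J4→TankA→J2→Out: bottleneck 9, flow now 9.
Augment Res→P1→TankA→J2→Out: bottleneck 2, flow now 11.
Augment Res→J6→TankB→J3→Out: bottleneck 10, flow now 21.
Augment Res→J6→TankB→J2→Out: bottleneck 1, flow now 22.
No augmenting path remains; maximum flow = 22.
In the residual graph, reachable from Res: {Res, J6}.
Min-cut edges: Res→J4 (9), Res→P1 (2), J6→TankB (11); capacity 9 + 2 + 11 = 22.
This cut is saturated, so no flow can exceed 22.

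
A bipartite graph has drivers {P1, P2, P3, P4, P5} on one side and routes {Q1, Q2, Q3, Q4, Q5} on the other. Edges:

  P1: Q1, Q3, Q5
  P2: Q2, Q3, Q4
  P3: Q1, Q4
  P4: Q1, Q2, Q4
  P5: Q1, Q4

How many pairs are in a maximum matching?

5

Unit-capacity flow: source→left, listed edges, right→sink; max matching = max flow.
Augmenting path P1→Q1 (+1); matched 1.
Augmenting path P2→Q2 (+1); matched 2.
Augmenting path P3→Q4 (+1); matched 3.
Augmenting path P4→Q1→P1→Q3 (+1); matched 4.
Augmenting path P5→Q1→P4→Q2→P2→Q3→P1→Q5 (+1); matched 5.
No augmenting path remains; maximum matching = 5.
König certificate: {P1, P2, P3, P4, P5} is a vertex cover of size 5 (every listed pair touches it), so no matching can be larger.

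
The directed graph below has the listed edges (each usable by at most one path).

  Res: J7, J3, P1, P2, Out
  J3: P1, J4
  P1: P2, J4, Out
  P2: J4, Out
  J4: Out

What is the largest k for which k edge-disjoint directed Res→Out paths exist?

Assign every edge capacity 1; by Menger, the answer equals the max flow.
Path Res→Out (+1); total 1.
Path Res→P1→Out (+1); total 2.
Path Res→P2→Out (+1); total 3.
Path Res→J3→J4→Out (+1); total 4.
No residual Res→Out path; max flow = 4.
Certifying cut of size 4: {Res→J3, Res→Out, Res→P1, Res→P2}.

4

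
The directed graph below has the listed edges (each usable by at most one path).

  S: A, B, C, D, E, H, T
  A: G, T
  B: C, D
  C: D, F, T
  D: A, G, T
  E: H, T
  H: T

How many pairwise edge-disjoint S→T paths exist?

6

Assign every edge capacity 1; by Menger, the answer equals the max flow.
Path S→T (+1); total 1.
Path S→A→T (+1); total 2.
Path S→C→T (+1); total 3.
Path S→D→T (+1); total 4.
Path S→E→T (+1); total 5.
Path S→H→T (+1); total 6.
No residual S→T path; max flow = 6.
Certifying cut of size 6: {A→T, C→T, D→T, S→E, S→H, S→T}.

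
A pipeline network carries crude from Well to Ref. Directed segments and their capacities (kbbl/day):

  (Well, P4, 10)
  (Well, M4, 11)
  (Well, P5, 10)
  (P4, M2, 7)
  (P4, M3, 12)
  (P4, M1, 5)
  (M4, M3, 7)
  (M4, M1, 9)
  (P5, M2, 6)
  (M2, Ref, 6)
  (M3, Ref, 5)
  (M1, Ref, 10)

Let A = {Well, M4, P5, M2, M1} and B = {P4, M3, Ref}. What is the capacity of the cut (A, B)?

33

Edges leaving {Well, M4, P5, M2, M1}: Well→P4 (10), M4→M3 (7), M2→Ref (6), M1→Ref (10).
Cut capacity = 10 + 7 + 6 + 10 = 33.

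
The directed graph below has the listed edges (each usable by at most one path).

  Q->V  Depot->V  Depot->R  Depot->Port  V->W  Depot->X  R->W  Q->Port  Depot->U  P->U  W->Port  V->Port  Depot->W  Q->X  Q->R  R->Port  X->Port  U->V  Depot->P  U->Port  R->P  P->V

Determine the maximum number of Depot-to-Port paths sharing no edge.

6

Assign every edge capacity 1; by Menger, the answer equals the max flow.
Path Depot→Port (+1); total 1.
Path Depot→R→Port (+1); total 2.
Path Depot→U→Port (+1); total 3.
Path Depot→V→Port (+1); total 4.
Path Depot→W→Port (+1); total 5.
Path Depot→X→Port (+1); total 6.
No residual Depot→Port path; max flow = 6.
Certifying cut of size 6: {Depot→Port, Depot→R, Depot→X, U→Port, V→Port, W→Port}.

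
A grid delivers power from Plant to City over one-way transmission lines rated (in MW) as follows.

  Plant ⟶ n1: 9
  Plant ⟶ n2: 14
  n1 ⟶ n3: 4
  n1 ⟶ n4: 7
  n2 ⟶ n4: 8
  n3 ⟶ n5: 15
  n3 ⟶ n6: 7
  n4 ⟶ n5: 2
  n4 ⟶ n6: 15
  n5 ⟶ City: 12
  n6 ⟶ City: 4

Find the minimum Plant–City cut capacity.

10

Augment Plant→n1→n3→n5→City: bottleneck 4, flow now 4.
Augment Plant→n1→n4→n5→City: bottleneck 2, flow now 6.
Augment Plant→n1→n4→n6→City: bottleneck 3, flow now 9.
Augment Plant→n2→n4→n6→City: bottleneck 1, flow now 10.
No augmenting path remains; maximum flow = 10.
By max-flow min-cut, the minimum cut capacity equals the max flow.
In the residual graph, reachable from Plant: {Plant, n1, n2, n4, n6}.
Min-cut edges: n1→n3 (4), n4→n5 (2), n6→City (4); capacity 4 + 2 + 4 = 10.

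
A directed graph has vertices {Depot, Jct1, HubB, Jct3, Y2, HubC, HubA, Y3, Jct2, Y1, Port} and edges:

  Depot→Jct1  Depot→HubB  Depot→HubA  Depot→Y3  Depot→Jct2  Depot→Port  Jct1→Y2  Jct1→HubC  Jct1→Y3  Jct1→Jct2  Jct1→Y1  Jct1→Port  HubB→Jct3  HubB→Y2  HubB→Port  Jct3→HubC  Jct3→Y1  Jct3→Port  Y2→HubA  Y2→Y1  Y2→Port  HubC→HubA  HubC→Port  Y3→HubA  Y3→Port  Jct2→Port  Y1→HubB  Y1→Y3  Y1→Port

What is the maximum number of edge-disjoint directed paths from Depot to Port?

5

Assign every edge capacity 1; by Menger, the answer equals the max flow.
Path Depot→Port (+1); total 1.
Path Depot→Jct1→Port (+1); total 2.
Path Depot→HubB→Port (+1); total 3.
Path Depot→Y3→Port (+1); total 4.
Path Depot→Jct2→Port (+1); total 5.
No residual Depot→Port path; max flow = 5.
Certifying cut of size 5: {Depot→HubB, Depot→Jct1, Depot→Jct2, Depot→Port, Depot→Y3}.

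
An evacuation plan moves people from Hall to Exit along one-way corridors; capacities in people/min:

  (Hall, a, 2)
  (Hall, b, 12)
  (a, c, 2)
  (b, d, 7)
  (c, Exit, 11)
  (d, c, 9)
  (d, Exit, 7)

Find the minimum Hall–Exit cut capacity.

9

Augment Hall→a→c→Exit: bottleneck 2, flow now 2.
Augment Hall→b→d→Exit: bottleneck 7, flow now 9.
No augmenting path remains; maximum flow = 9.
By max-flow min-cut, the minimum cut capacity equals the max flow.
In the residual graph, reachable from Hall: {Hall, b}.
Min-cut edges: Hall→a (2), b→d (7); capacity 2 + 7 = 9.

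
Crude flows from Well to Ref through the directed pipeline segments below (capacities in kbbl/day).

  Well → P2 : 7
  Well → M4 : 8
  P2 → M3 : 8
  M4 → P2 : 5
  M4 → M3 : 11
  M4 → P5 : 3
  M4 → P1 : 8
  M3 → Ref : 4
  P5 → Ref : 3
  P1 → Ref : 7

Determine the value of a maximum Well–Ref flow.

12

Augment Well→P2→M3→Ref: bottleneck 4, flow now 4.
Augment Well→M4→P5→Ref: bottleneck 3, flow now 7.
Augment Well→M4→P1→Ref: bottleneck 5, flow now 12.
No augmenting path remains; maximum flow = 12.
In the residual graph, reachable from Well: {Well, P2, M3}.
Min-cut edges: Well→M4 (8), M3→Ref (4); capacity 8 + 4 = 12.
This cut is saturated, so no flow can exceed 12.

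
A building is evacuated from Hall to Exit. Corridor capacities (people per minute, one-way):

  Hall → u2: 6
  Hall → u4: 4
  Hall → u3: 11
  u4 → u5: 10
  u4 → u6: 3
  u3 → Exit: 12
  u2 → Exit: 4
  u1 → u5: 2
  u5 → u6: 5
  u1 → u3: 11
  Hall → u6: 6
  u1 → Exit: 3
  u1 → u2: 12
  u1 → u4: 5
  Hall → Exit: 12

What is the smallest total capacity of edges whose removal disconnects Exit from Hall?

Augment Hall→Exit: bottleneck 12, flow now 12.
Augment Hall→u2→Exit: bottleneck 4, flow now 16.
Augment Hall→u3→Exit: bottleneck 11, flow now 27.
No augmenting path remains; maximum flow = 27.
By max-flow min-cut, the minimum cut capacity equals the max flow.
In the residual graph, reachable from Hall: {Hall, u2, u4, u5, u6}.
Min-cut edges: Hall→u3 (11), Hall→Exit (12), u2→Exit (4); capacity 11 + 12 + 4 = 27.

27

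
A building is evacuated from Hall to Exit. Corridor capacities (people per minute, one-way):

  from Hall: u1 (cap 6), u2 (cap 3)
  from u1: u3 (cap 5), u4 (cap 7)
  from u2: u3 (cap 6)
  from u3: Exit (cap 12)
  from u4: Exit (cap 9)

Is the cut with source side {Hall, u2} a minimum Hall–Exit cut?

Given cut capacity: 6 + 6 = 12.
Augment Hall→u1→u3→Exit: bottleneck 5, flow now 5.
Augment Hall→u1→u4→Exit: bottleneck 1, flow now 6.
Augment Hall→u2→u3→Exit: bottleneck 3, flow now 9.
No augmenting path remains; maximum flow = 9.
In the residual graph, reachable from Hall: {Hall}.
Min-cut edges: Hall→u1 (6), Hall→u2 (3); capacity 6 + 3 = 9.
Cut capacity 12 exceeds the max flow 9, so it is not minimum.

No — its capacity is 12, but the minimum cut has capacity 9.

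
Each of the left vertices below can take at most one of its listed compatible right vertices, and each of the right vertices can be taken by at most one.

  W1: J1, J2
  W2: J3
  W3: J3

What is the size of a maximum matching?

Unit-capacity flow: source→left, listed edges, right→sink; max matching = max flow.
Augmenting path W1→J1 (+1); matched 1.
Augmenting path W2→J3 (+1); matched 2.
No augmenting path remains; maximum matching = 2.
König certificate: {W1, J3} is a vertex cover of size 2 (every listed pair touches it), so no matching can be larger.

2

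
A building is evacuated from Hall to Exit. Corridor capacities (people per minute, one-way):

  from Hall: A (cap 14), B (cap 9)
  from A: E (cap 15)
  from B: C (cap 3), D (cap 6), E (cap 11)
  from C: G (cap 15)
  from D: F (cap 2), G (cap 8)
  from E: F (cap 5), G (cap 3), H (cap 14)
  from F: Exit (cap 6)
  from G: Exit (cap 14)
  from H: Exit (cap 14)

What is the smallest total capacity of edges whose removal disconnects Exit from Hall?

23

Augment Hall→A→E→F→Exit: bottleneck 5, flow now 5.
Augment Hall→A→E→G→Exit: bottleneck 3, flow now 8.
Augment Hall→A→E→H→Exit: bottleneck 6, flow now 14.
Augment Hall→B→C→G→Exit: bottleneck 3, flow now 17.
Augment Hall→B→D→F→Exit: bottleneck 1, flow now 18.
Augment Hall→B→D→G→Exit: bottleneck 5, flow now 23.
No augmenting path remains; maximum flow = 23.
By max-flow min-cut, the minimum cut capacity equals the max flow.
In the residual graph, reachable from Hall: {Hall}.
Min-cut edges: Hall→A (14), Hall→B (9); capacity 14 + 9 = 23.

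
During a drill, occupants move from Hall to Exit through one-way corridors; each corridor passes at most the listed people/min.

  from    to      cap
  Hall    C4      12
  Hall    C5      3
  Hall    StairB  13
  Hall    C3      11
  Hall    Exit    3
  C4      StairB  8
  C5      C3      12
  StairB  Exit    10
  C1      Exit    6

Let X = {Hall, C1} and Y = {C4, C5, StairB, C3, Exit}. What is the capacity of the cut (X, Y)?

Edges leaving {Hall, C1}: Hall→C4 (12), Hall→C5 (3), Hall→StairB (13), Hall→C3 (11), Hall→Exit (3), C1→Exit (6).
Cut capacity = 12 + 3 + 13 + 11 + 3 + 6 = 48.

48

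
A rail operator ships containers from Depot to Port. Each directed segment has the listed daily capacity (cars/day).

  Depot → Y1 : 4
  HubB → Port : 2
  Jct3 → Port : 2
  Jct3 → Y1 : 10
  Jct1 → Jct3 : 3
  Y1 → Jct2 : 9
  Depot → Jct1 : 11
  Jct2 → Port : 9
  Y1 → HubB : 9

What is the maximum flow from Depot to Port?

Augment Depot→Y1→HubB→Port: bottleneck 2, flow now 2.
Augment Depot→Y1→Jct2→Port: bottleneck 2, flow now 4.
Augment Depot→Jct1→Jct3→Port: bottleneck 2, flow now 6.
Augment Depot→Jct1→Jct3→Y1→Jct2→Port: bottleneck 1, flow now 7.
No augmenting path remains; maximum flow = 7.
In the residual graph, reachable from Depot: {Depot, Jct1}.
Min-cut edges: Depot→Y1 (4), Jct1→Jct3 (3); capacity 4 + 3 = 7.
This cut is saturated, so no flow can exceed 7.

7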